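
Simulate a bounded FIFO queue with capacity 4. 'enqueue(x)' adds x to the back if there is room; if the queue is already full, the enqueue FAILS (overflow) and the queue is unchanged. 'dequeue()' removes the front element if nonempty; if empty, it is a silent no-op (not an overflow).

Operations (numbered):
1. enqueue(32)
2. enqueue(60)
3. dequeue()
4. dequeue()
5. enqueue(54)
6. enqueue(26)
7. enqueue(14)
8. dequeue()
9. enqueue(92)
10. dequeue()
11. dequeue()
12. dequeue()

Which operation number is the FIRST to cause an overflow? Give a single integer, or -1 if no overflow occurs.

1. enqueue(32): size=1
2. enqueue(60): size=2
3. dequeue(): size=1
4. dequeue(): size=0
5. enqueue(54): size=1
6. enqueue(26): size=2
7. enqueue(14): size=3
8. dequeue(): size=2
9. enqueue(92): size=3
10. dequeue(): size=2
11. dequeue(): size=1
12. dequeue(): size=0

Answer: -1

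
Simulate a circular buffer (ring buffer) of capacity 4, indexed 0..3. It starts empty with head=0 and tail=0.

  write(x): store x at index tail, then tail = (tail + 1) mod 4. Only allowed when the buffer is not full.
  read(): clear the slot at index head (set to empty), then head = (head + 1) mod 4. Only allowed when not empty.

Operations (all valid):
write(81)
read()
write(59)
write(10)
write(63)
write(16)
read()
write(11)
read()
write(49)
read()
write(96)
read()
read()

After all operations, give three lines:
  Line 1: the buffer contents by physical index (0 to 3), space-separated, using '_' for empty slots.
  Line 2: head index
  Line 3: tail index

write(81): buf=[81 _ _ _], head=0, tail=1, size=1
read(): buf=[_ _ _ _], head=1, tail=1, size=0
write(59): buf=[_ 59 _ _], head=1, tail=2, size=1
write(10): buf=[_ 59 10 _], head=1, tail=3, size=2
write(63): buf=[_ 59 10 63], head=1, tail=0, size=3
write(16): buf=[16 59 10 63], head=1, tail=1, size=4
read(): buf=[16 _ 10 63], head=2, tail=1, size=3
write(11): buf=[16 11 10 63], head=2, tail=2, size=4
read(): buf=[16 11 _ 63], head=3, tail=2, size=3
write(49): buf=[16 11 49 63], head=3, tail=3, size=4
read(): buf=[16 11 49 _], head=0, tail=3, size=3
write(96): buf=[16 11 49 96], head=0, tail=0, size=4
read(): buf=[_ 11 49 96], head=1, tail=0, size=3
read(): buf=[_ _ 49 96], head=2, tail=0, size=2

Answer: _ _ 49 96
2
0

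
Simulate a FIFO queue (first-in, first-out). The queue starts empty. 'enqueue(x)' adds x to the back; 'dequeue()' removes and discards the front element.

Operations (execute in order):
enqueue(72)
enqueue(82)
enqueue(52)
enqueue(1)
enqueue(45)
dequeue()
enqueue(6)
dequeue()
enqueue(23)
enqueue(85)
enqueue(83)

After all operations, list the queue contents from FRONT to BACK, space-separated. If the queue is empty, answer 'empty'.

Answer: 52 1 45 6 23 85 83

Derivation:
enqueue(72): [72]
enqueue(82): [72, 82]
enqueue(52): [72, 82, 52]
enqueue(1): [72, 82, 52, 1]
enqueue(45): [72, 82, 52, 1, 45]
dequeue(): [82, 52, 1, 45]
enqueue(6): [82, 52, 1, 45, 6]
dequeue(): [52, 1, 45, 6]
enqueue(23): [52, 1, 45, 6, 23]
enqueue(85): [52, 1, 45, 6, 23, 85]
enqueue(83): [52, 1, 45, 6, 23, 85, 83]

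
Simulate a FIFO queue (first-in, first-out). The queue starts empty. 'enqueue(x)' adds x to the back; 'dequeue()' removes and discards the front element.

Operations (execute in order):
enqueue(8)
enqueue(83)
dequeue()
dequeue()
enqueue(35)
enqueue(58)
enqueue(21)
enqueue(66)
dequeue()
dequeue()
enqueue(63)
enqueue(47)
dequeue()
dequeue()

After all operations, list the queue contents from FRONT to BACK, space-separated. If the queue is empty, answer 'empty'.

enqueue(8): [8]
enqueue(83): [8, 83]
dequeue(): [83]
dequeue(): []
enqueue(35): [35]
enqueue(58): [35, 58]
enqueue(21): [35, 58, 21]
enqueue(66): [35, 58, 21, 66]
dequeue(): [58, 21, 66]
dequeue(): [21, 66]
enqueue(63): [21, 66, 63]
enqueue(47): [21, 66, 63, 47]
dequeue(): [66, 63, 47]
dequeue(): [63, 47]

Answer: 63 47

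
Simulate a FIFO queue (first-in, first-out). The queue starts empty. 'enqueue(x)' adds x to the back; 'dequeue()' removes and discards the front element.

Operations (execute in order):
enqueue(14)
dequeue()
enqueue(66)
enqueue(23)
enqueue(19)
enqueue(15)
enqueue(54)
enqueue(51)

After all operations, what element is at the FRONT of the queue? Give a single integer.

enqueue(14): queue = [14]
dequeue(): queue = []
enqueue(66): queue = [66]
enqueue(23): queue = [66, 23]
enqueue(19): queue = [66, 23, 19]
enqueue(15): queue = [66, 23, 19, 15]
enqueue(54): queue = [66, 23, 19, 15, 54]
enqueue(51): queue = [66, 23, 19, 15, 54, 51]

Answer: 66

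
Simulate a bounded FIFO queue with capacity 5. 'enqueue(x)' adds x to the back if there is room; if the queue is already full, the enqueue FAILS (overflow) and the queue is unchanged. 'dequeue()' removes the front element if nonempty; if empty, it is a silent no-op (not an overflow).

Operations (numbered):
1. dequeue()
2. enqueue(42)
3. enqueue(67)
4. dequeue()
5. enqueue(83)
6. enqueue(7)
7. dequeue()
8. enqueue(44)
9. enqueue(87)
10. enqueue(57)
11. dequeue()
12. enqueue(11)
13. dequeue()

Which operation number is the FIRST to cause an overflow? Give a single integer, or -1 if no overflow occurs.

Answer: -1

Derivation:
1. dequeue(): empty, no-op, size=0
2. enqueue(42): size=1
3. enqueue(67): size=2
4. dequeue(): size=1
5. enqueue(83): size=2
6. enqueue(7): size=3
7. dequeue(): size=2
8. enqueue(44): size=3
9. enqueue(87): size=4
10. enqueue(57): size=5
11. dequeue(): size=4
12. enqueue(11): size=5
13. dequeue(): size=4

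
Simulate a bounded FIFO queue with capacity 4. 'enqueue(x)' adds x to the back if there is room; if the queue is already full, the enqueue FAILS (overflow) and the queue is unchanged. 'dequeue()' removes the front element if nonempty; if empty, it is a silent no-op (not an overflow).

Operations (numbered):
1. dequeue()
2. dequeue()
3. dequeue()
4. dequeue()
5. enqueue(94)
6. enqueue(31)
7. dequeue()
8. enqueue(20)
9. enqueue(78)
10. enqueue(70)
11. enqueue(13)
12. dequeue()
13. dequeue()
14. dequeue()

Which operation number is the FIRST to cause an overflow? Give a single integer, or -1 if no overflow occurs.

Answer: 11

Derivation:
1. dequeue(): empty, no-op, size=0
2. dequeue(): empty, no-op, size=0
3. dequeue(): empty, no-op, size=0
4. dequeue(): empty, no-op, size=0
5. enqueue(94): size=1
6. enqueue(31): size=2
7. dequeue(): size=1
8. enqueue(20): size=2
9. enqueue(78): size=3
10. enqueue(70): size=4
11. enqueue(13): size=4=cap → OVERFLOW (fail)
12. dequeue(): size=3
13. dequeue(): size=2
14. dequeue(): size=1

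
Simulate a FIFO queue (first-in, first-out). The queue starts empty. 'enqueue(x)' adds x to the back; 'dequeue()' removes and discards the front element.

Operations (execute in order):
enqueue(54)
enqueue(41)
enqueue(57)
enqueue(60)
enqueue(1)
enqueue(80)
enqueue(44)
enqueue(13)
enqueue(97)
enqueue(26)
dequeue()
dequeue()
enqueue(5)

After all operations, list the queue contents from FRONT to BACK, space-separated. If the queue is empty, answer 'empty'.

enqueue(54): [54]
enqueue(41): [54, 41]
enqueue(57): [54, 41, 57]
enqueue(60): [54, 41, 57, 60]
enqueue(1): [54, 41, 57, 60, 1]
enqueue(80): [54, 41, 57, 60, 1, 80]
enqueue(44): [54, 41, 57, 60, 1, 80, 44]
enqueue(13): [54, 41, 57, 60, 1, 80, 44, 13]
enqueue(97): [54, 41, 57, 60, 1, 80, 44, 13, 97]
enqueue(26): [54, 41, 57, 60, 1, 80, 44, 13, 97, 26]
dequeue(): [41, 57, 60, 1, 80, 44, 13, 97, 26]
dequeue(): [57, 60, 1, 80, 44, 13, 97, 26]
enqueue(5): [57, 60, 1, 80, 44, 13, 97, 26, 5]

Answer: 57 60 1 80 44 13 97 26 5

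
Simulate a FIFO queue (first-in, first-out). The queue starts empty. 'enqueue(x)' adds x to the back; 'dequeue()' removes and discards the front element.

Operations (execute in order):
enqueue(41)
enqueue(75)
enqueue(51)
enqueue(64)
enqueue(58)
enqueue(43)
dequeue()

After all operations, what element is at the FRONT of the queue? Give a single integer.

enqueue(41): queue = [41]
enqueue(75): queue = [41, 75]
enqueue(51): queue = [41, 75, 51]
enqueue(64): queue = [41, 75, 51, 64]
enqueue(58): queue = [41, 75, 51, 64, 58]
enqueue(43): queue = [41, 75, 51, 64, 58, 43]
dequeue(): queue = [75, 51, 64, 58, 43]

Answer: 75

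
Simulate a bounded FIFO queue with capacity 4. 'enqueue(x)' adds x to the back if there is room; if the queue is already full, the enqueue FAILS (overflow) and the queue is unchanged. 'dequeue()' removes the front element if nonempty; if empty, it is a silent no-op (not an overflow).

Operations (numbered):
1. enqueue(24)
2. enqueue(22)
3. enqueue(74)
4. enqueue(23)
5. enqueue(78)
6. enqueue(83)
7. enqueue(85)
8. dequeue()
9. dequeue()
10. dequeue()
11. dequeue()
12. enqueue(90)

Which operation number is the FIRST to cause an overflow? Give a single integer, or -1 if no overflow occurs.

Answer: 5

Derivation:
1. enqueue(24): size=1
2. enqueue(22): size=2
3. enqueue(74): size=3
4. enqueue(23): size=4
5. enqueue(78): size=4=cap → OVERFLOW (fail)
6. enqueue(83): size=4=cap → OVERFLOW (fail)
7. enqueue(85): size=4=cap → OVERFLOW (fail)
8. dequeue(): size=3
9. dequeue(): size=2
10. dequeue(): size=1
11. dequeue(): size=0
12. enqueue(90): size=1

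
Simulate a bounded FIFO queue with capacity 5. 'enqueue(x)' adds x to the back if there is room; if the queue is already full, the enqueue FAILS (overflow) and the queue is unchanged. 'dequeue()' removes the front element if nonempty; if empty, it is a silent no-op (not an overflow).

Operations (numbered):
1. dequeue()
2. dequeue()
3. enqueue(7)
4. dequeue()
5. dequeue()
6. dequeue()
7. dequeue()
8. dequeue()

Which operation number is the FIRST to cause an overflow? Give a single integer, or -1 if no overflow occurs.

1. dequeue(): empty, no-op, size=0
2. dequeue(): empty, no-op, size=0
3. enqueue(7): size=1
4. dequeue(): size=0
5. dequeue(): empty, no-op, size=0
6. dequeue(): empty, no-op, size=0
7. dequeue(): empty, no-op, size=0
8. dequeue(): empty, no-op, size=0

Answer: -1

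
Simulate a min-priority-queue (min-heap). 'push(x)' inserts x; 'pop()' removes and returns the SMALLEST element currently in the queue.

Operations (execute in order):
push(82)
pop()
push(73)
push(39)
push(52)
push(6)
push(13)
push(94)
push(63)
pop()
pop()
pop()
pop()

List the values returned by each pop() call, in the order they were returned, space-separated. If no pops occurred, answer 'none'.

Answer: 82 6 13 39 52

Derivation:
push(82): heap contents = [82]
pop() → 82: heap contents = []
push(73): heap contents = [73]
push(39): heap contents = [39, 73]
push(52): heap contents = [39, 52, 73]
push(6): heap contents = [6, 39, 52, 73]
push(13): heap contents = [6, 13, 39, 52, 73]
push(94): heap contents = [6, 13, 39, 52, 73, 94]
push(63): heap contents = [6, 13, 39, 52, 63, 73, 94]
pop() → 6: heap contents = [13, 39, 52, 63, 73, 94]
pop() → 13: heap contents = [39, 52, 63, 73, 94]
pop() → 39: heap contents = [52, 63, 73, 94]
pop() → 52: heap contents = [63, 73, 94]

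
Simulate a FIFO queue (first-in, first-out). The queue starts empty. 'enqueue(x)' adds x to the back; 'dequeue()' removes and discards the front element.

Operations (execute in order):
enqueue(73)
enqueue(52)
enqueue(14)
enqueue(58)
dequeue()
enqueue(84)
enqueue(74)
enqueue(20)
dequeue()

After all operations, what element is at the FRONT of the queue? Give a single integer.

enqueue(73): queue = [73]
enqueue(52): queue = [73, 52]
enqueue(14): queue = [73, 52, 14]
enqueue(58): queue = [73, 52, 14, 58]
dequeue(): queue = [52, 14, 58]
enqueue(84): queue = [52, 14, 58, 84]
enqueue(74): queue = [52, 14, 58, 84, 74]
enqueue(20): queue = [52, 14, 58, 84, 74, 20]
dequeue(): queue = [14, 58, 84, 74, 20]

Answer: 14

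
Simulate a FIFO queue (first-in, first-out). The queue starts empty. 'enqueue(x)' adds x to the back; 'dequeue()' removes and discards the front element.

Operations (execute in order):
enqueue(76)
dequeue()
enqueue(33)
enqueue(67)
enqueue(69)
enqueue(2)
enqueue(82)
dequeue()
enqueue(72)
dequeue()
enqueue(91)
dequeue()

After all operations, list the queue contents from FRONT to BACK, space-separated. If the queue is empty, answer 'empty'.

Answer: 2 82 72 91

Derivation:
enqueue(76): [76]
dequeue(): []
enqueue(33): [33]
enqueue(67): [33, 67]
enqueue(69): [33, 67, 69]
enqueue(2): [33, 67, 69, 2]
enqueue(82): [33, 67, 69, 2, 82]
dequeue(): [67, 69, 2, 82]
enqueue(72): [67, 69, 2, 82, 72]
dequeue(): [69, 2, 82, 72]
enqueue(91): [69, 2, 82, 72, 91]
dequeue(): [2, 82, 72, 91]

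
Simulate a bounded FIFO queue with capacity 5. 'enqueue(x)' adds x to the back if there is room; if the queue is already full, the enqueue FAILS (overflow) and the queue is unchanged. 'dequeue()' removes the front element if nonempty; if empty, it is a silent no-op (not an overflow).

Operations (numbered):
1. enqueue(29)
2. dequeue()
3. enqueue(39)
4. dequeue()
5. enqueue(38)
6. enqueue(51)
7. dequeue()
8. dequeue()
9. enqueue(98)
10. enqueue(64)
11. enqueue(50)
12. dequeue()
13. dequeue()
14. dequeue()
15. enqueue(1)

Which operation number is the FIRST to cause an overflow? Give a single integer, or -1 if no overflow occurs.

1. enqueue(29): size=1
2. dequeue(): size=0
3. enqueue(39): size=1
4. dequeue(): size=0
5. enqueue(38): size=1
6. enqueue(51): size=2
7. dequeue(): size=1
8. dequeue(): size=0
9. enqueue(98): size=1
10. enqueue(64): size=2
11. enqueue(50): size=3
12. dequeue(): size=2
13. dequeue(): size=1
14. dequeue(): size=0
15. enqueue(1): size=1

Answer: -1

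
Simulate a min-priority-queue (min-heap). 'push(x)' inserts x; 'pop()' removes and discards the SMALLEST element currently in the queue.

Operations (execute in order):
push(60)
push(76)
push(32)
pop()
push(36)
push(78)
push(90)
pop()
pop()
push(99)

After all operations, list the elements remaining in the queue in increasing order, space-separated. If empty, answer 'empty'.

Answer: 76 78 90 99

Derivation:
push(60): heap contents = [60]
push(76): heap contents = [60, 76]
push(32): heap contents = [32, 60, 76]
pop() → 32: heap contents = [60, 76]
push(36): heap contents = [36, 60, 76]
push(78): heap contents = [36, 60, 76, 78]
push(90): heap contents = [36, 60, 76, 78, 90]
pop() → 36: heap contents = [60, 76, 78, 90]
pop() → 60: heap contents = [76, 78, 90]
push(99): heap contents = [76, 78, 90, 99]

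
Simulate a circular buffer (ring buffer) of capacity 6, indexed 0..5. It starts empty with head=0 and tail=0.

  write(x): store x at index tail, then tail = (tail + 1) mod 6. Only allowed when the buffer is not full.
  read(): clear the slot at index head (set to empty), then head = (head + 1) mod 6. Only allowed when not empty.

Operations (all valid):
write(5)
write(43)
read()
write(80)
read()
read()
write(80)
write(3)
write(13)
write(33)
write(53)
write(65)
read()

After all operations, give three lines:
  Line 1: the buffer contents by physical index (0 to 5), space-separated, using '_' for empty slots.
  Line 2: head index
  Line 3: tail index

Answer: 33 53 65 _ 3 13
4
3

Derivation:
write(5): buf=[5 _ _ _ _ _], head=0, tail=1, size=1
write(43): buf=[5 43 _ _ _ _], head=0, tail=2, size=2
read(): buf=[_ 43 _ _ _ _], head=1, tail=2, size=1
write(80): buf=[_ 43 80 _ _ _], head=1, tail=3, size=2
read(): buf=[_ _ 80 _ _ _], head=2, tail=3, size=1
read(): buf=[_ _ _ _ _ _], head=3, tail=3, size=0
write(80): buf=[_ _ _ 80 _ _], head=3, tail=4, size=1
write(3): buf=[_ _ _ 80 3 _], head=3, tail=5, size=2
write(13): buf=[_ _ _ 80 3 13], head=3, tail=0, size=3
write(33): buf=[33 _ _ 80 3 13], head=3, tail=1, size=4
write(53): buf=[33 53 _ 80 3 13], head=3, tail=2, size=5
write(65): buf=[33 53 65 80 3 13], head=3, tail=3, size=6
read(): buf=[33 53 65 _ 3 13], head=4, tail=3, size=5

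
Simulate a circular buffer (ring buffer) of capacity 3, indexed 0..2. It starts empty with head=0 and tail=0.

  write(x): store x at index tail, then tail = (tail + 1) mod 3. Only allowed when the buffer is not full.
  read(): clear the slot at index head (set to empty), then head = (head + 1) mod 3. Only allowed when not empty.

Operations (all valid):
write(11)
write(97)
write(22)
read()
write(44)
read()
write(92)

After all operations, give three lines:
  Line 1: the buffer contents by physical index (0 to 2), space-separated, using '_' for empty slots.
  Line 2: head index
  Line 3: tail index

Answer: 44 92 22
2
2

Derivation:
write(11): buf=[11 _ _], head=0, tail=1, size=1
write(97): buf=[11 97 _], head=0, tail=2, size=2
write(22): buf=[11 97 22], head=0, tail=0, size=3
read(): buf=[_ 97 22], head=1, tail=0, size=2
write(44): buf=[44 97 22], head=1, tail=1, size=3
read(): buf=[44 _ 22], head=2, tail=1, size=2
write(92): buf=[44 92 22], head=2, tail=2, size=3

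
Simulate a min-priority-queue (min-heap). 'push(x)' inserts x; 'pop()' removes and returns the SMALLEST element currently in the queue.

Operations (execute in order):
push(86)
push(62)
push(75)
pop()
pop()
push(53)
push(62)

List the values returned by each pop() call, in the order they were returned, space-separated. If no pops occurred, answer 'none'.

Answer: 62 75

Derivation:
push(86): heap contents = [86]
push(62): heap contents = [62, 86]
push(75): heap contents = [62, 75, 86]
pop() → 62: heap contents = [75, 86]
pop() → 75: heap contents = [86]
push(53): heap contents = [53, 86]
push(62): heap contents = [53, 62, 86]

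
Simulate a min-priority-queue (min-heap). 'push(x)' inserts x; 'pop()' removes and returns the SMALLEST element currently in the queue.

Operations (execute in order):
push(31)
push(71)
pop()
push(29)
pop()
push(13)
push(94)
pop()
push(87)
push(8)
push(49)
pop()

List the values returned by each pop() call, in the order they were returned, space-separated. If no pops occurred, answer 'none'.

push(31): heap contents = [31]
push(71): heap contents = [31, 71]
pop() → 31: heap contents = [71]
push(29): heap contents = [29, 71]
pop() → 29: heap contents = [71]
push(13): heap contents = [13, 71]
push(94): heap contents = [13, 71, 94]
pop() → 13: heap contents = [71, 94]
push(87): heap contents = [71, 87, 94]
push(8): heap contents = [8, 71, 87, 94]
push(49): heap contents = [8, 49, 71, 87, 94]
pop() → 8: heap contents = [49, 71, 87, 94]

Answer: 31 29 13 8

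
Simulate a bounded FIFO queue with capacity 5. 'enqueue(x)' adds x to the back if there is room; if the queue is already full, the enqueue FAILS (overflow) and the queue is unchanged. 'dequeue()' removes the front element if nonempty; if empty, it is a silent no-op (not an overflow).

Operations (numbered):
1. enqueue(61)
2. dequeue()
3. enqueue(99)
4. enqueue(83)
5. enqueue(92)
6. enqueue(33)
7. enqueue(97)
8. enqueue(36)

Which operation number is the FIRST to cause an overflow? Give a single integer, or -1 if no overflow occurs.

1. enqueue(61): size=1
2. dequeue(): size=0
3. enqueue(99): size=1
4. enqueue(83): size=2
5. enqueue(92): size=3
6. enqueue(33): size=4
7. enqueue(97): size=5
8. enqueue(36): size=5=cap → OVERFLOW (fail)

Answer: 8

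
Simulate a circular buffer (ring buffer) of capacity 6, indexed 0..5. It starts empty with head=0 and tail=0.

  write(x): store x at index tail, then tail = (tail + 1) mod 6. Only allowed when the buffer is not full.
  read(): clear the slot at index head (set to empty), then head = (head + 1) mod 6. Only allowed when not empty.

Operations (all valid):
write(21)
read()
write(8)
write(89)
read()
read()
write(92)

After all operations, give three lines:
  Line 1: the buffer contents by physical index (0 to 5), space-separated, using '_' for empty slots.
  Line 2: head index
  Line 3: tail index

write(21): buf=[21 _ _ _ _ _], head=0, tail=1, size=1
read(): buf=[_ _ _ _ _ _], head=1, tail=1, size=0
write(8): buf=[_ 8 _ _ _ _], head=1, tail=2, size=1
write(89): buf=[_ 8 89 _ _ _], head=1, tail=3, size=2
read(): buf=[_ _ 89 _ _ _], head=2, tail=3, size=1
read(): buf=[_ _ _ _ _ _], head=3, tail=3, size=0
write(92): buf=[_ _ _ 92 _ _], head=3, tail=4, size=1

Answer: _ _ _ 92 _ _
3
4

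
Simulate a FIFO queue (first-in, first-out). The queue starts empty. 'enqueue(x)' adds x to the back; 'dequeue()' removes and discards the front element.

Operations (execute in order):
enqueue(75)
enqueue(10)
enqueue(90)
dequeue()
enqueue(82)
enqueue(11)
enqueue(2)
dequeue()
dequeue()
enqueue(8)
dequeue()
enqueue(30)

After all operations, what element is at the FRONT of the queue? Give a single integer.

enqueue(75): queue = [75]
enqueue(10): queue = [75, 10]
enqueue(90): queue = [75, 10, 90]
dequeue(): queue = [10, 90]
enqueue(82): queue = [10, 90, 82]
enqueue(11): queue = [10, 90, 82, 11]
enqueue(2): queue = [10, 90, 82, 11, 2]
dequeue(): queue = [90, 82, 11, 2]
dequeue(): queue = [82, 11, 2]
enqueue(8): queue = [82, 11, 2, 8]
dequeue(): queue = [11, 2, 8]
enqueue(30): queue = [11, 2, 8, 30]

Answer: 11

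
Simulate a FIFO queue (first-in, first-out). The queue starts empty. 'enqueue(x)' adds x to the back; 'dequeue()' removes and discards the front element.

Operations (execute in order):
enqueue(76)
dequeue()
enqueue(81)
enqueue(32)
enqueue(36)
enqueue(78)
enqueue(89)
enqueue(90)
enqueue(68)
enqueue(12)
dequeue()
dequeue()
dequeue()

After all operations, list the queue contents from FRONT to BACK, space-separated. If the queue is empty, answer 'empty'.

Answer: 78 89 90 68 12

Derivation:
enqueue(76): [76]
dequeue(): []
enqueue(81): [81]
enqueue(32): [81, 32]
enqueue(36): [81, 32, 36]
enqueue(78): [81, 32, 36, 78]
enqueue(89): [81, 32, 36, 78, 89]
enqueue(90): [81, 32, 36, 78, 89, 90]
enqueue(68): [81, 32, 36, 78, 89, 90, 68]
enqueue(12): [81, 32, 36, 78, 89, 90, 68, 12]
dequeue(): [32, 36, 78, 89, 90, 68, 12]
dequeue(): [36, 78, 89, 90, 68, 12]
dequeue(): [78, 89, 90, 68, 12]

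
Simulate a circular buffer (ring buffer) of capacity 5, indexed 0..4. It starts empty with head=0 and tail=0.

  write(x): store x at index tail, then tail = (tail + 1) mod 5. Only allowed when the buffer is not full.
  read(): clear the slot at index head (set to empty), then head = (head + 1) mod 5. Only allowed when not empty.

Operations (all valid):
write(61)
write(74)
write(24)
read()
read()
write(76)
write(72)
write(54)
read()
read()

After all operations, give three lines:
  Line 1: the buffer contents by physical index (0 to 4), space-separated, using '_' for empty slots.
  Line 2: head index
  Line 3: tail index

write(61): buf=[61 _ _ _ _], head=0, tail=1, size=1
write(74): buf=[61 74 _ _ _], head=0, tail=2, size=2
write(24): buf=[61 74 24 _ _], head=0, tail=3, size=3
read(): buf=[_ 74 24 _ _], head=1, tail=3, size=2
read(): buf=[_ _ 24 _ _], head=2, tail=3, size=1
write(76): buf=[_ _ 24 76 _], head=2, tail=4, size=2
write(72): buf=[_ _ 24 76 72], head=2, tail=0, size=3
write(54): buf=[54 _ 24 76 72], head=2, tail=1, size=4
read(): buf=[54 _ _ 76 72], head=3, tail=1, size=3
read(): buf=[54 _ _ _ 72], head=4, tail=1, size=2

Answer: 54 _ _ _ 72
4
1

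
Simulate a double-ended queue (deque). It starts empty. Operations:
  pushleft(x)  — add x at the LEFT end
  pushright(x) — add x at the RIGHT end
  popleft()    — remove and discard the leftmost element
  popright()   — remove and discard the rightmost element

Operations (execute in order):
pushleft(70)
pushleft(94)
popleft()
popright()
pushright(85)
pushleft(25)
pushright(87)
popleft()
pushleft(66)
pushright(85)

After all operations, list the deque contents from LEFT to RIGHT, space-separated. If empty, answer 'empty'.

pushleft(70): [70]
pushleft(94): [94, 70]
popleft(): [70]
popright(): []
pushright(85): [85]
pushleft(25): [25, 85]
pushright(87): [25, 85, 87]
popleft(): [85, 87]
pushleft(66): [66, 85, 87]
pushright(85): [66, 85, 87, 85]

Answer: 66 85 87 85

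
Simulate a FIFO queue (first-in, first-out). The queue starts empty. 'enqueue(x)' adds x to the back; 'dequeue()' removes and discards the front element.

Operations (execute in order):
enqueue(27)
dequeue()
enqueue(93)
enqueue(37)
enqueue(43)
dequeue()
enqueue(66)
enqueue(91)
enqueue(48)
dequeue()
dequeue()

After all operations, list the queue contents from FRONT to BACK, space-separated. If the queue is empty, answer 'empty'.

Answer: 66 91 48

Derivation:
enqueue(27): [27]
dequeue(): []
enqueue(93): [93]
enqueue(37): [93, 37]
enqueue(43): [93, 37, 43]
dequeue(): [37, 43]
enqueue(66): [37, 43, 66]
enqueue(91): [37, 43, 66, 91]
enqueue(48): [37, 43, 66, 91, 48]
dequeue(): [43, 66, 91, 48]
dequeue(): [66, 91, 48]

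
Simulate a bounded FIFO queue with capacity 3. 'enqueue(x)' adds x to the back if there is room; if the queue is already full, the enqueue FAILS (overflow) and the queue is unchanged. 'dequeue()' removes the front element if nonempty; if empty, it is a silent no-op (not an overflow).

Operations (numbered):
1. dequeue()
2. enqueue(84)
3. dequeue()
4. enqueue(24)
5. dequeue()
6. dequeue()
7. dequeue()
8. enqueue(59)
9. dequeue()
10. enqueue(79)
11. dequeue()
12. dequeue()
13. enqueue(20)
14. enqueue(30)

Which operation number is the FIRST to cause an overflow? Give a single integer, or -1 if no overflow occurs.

Answer: -1

Derivation:
1. dequeue(): empty, no-op, size=0
2. enqueue(84): size=1
3. dequeue(): size=0
4. enqueue(24): size=1
5. dequeue(): size=0
6. dequeue(): empty, no-op, size=0
7. dequeue(): empty, no-op, size=0
8. enqueue(59): size=1
9. dequeue(): size=0
10. enqueue(79): size=1
11. dequeue(): size=0
12. dequeue(): empty, no-op, size=0
13. enqueue(20): size=1
14. enqueue(30): size=2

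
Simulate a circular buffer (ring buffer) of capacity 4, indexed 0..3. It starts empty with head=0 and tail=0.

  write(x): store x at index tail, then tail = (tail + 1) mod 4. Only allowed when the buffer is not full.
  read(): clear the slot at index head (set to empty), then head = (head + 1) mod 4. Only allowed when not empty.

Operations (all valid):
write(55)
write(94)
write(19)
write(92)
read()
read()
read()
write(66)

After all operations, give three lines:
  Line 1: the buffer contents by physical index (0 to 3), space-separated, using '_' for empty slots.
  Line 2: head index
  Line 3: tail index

Answer: 66 _ _ 92
3
1

Derivation:
write(55): buf=[55 _ _ _], head=0, tail=1, size=1
write(94): buf=[55 94 _ _], head=0, tail=2, size=2
write(19): buf=[55 94 19 _], head=0, tail=3, size=3
write(92): buf=[55 94 19 92], head=0, tail=0, size=4
read(): buf=[_ 94 19 92], head=1, tail=0, size=3
read(): buf=[_ _ 19 92], head=2, tail=0, size=2
read(): buf=[_ _ _ 92], head=3, tail=0, size=1
write(66): buf=[66 _ _ 92], head=3, tail=1, size=2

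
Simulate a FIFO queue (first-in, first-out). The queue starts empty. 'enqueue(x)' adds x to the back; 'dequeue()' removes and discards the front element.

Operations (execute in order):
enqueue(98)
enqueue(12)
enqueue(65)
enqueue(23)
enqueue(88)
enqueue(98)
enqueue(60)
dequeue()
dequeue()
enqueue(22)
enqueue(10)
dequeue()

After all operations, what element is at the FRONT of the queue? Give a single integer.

Answer: 23

Derivation:
enqueue(98): queue = [98]
enqueue(12): queue = [98, 12]
enqueue(65): queue = [98, 12, 65]
enqueue(23): queue = [98, 12, 65, 23]
enqueue(88): queue = [98, 12, 65, 23, 88]
enqueue(98): queue = [98, 12, 65, 23, 88, 98]
enqueue(60): queue = [98, 12, 65, 23, 88, 98, 60]
dequeue(): queue = [12, 65, 23, 88, 98, 60]
dequeue(): queue = [65, 23, 88, 98, 60]
enqueue(22): queue = [65, 23, 88, 98, 60, 22]
enqueue(10): queue = [65, 23, 88, 98, 60, 22, 10]
dequeue(): queue = [23, 88, 98, 60, 22, 10]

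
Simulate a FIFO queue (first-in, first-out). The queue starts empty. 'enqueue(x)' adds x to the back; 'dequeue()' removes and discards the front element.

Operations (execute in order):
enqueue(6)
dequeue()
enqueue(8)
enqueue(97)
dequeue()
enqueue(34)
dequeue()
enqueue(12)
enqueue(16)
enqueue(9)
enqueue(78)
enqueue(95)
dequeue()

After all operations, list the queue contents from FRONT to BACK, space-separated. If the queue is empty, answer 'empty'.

Answer: 12 16 9 78 95

Derivation:
enqueue(6): [6]
dequeue(): []
enqueue(8): [8]
enqueue(97): [8, 97]
dequeue(): [97]
enqueue(34): [97, 34]
dequeue(): [34]
enqueue(12): [34, 12]
enqueue(16): [34, 12, 16]
enqueue(9): [34, 12, 16, 9]
enqueue(78): [34, 12, 16, 9, 78]
enqueue(95): [34, 12, 16, 9, 78, 95]
dequeue(): [12, 16, 9, 78, 95]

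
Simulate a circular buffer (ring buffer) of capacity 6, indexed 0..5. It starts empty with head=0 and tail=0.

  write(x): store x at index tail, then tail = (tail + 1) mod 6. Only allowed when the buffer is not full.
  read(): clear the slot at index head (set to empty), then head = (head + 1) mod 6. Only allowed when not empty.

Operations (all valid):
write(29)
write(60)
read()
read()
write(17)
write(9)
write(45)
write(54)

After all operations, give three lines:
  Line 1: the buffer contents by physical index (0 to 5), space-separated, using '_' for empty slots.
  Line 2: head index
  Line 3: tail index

write(29): buf=[29 _ _ _ _ _], head=0, tail=1, size=1
write(60): buf=[29 60 _ _ _ _], head=0, tail=2, size=2
read(): buf=[_ 60 _ _ _ _], head=1, tail=2, size=1
read(): buf=[_ _ _ _ _ _], head=2, tail=2, size=0
write(17): buf=[_ _ 17 _ _ _], head=2, tail=3, size=1
write(9): buf=[_ _ 17 9 _ _], head=2, tail=4, size=2
write(45): buf=[_ _ 17 9 45 _], head=2, tail=5, size=3
write(54): buf=[_ _ 17 9 45 54], head=2, tail=0, size=4

Answer: _ _ 17 9 45 54
2
0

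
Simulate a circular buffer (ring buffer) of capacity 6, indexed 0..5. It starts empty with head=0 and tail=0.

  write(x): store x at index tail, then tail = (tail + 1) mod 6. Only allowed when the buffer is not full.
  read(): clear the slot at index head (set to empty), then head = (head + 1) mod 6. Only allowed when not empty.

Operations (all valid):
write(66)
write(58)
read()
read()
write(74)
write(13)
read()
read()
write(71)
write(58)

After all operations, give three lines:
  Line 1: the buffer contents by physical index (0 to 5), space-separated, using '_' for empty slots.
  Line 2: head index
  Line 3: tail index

write(66): buf=[66 _ _ _ _ _], head=0, tail=1, size=1
write(58): buf=[66 58 _ _ _ _], head=0, tail=2, size=2
read(): buf=[_ 58 _ _ _ _], head=1, tail=2, size=1
read(): buf=[_ _ _ _ _ _], head=2, tail=2, size=0
write(74): buf=[_ _ 74 _ _ _], head=2, tail=3, size=1
write(13): buf=[_ _ 74 13 _ _], head=2, tail=4, size=2
read(): buf=[_ _ _ 13 _ _], head=3, tail=4, size=1
read(): buf=[_ _ _ _ _ _], head=4, tail=4, size=0
write(71): buf=[_ _ _ _ 71 _], head=4, tail=5, size=1
write(58): buf=[_ _ _ _ 71 58], head=4, tail=0, size=2

Answer: _ _ _ _ 71 58
4
0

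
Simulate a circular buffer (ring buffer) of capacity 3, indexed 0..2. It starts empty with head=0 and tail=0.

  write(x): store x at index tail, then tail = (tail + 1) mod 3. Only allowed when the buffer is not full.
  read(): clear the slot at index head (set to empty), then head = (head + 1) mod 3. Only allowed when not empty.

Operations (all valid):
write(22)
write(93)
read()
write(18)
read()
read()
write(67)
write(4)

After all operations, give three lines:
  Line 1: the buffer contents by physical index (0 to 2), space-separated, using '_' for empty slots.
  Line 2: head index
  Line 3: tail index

Answer: 67 4 _
0
2

Derivation:
write(22): buf=[22 _ _], head=0, tail=1, size=1
write(93): buf=[22 93 _], head=0, tail=2, size=2
read(): buf=[_ 93 _], head=1, tail=2, size=1
write(18): buf=[_ 93 18], head=1, tail=0, size=2
read(): buf=[_ _ 18], head=2, tail=0, size=1
read(): buf=[_ _ _], head=0, tail=0, size=0
write(67): buf=[67 _ _], head=0, tail=1, size=1
write(4): buf=[67 4 _], head=0, tail=2, size=2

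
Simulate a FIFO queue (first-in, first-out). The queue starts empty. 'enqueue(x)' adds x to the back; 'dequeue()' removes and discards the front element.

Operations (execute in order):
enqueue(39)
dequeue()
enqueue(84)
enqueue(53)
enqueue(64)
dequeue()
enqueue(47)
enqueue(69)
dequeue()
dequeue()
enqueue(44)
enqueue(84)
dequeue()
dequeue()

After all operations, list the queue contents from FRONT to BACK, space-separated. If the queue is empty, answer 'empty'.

enqueue(39): [39]
dequeue(): []
enqueue(84): [84]
enqueue(53): [84, 53]
enqueue(64): [84, 53, 64]
dequeue(): [53, 64]
enqueue(47): [53, 64, 47]
enqueue(69): [53, 64, 47, 69]
dequeue(): [64, 47, 69]
dequeue(): [47, 69]
enqueue(44): [47, 69, 44]
enqueue(84): [47, 69, 44, 84]
dequeue(): [69, 44, 84]
dequeue(): [44, 84]

Answer: 44 84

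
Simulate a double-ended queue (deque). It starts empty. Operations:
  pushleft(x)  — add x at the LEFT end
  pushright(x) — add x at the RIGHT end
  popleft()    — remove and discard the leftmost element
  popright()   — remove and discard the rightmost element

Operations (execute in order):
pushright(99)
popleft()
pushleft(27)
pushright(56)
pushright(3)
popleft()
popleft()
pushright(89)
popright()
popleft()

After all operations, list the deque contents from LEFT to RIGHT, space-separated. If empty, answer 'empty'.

pushright(99): [99]
popleft(): []
pushleft(27): [27]
pushright(56): [27, 56]
pushright(3): [27, 56, 3]
popleft(): [56, 3]
popleft(): [3]
pushright(89): [3, 89]
popright(): [3]
popleft(): []

Answer: empty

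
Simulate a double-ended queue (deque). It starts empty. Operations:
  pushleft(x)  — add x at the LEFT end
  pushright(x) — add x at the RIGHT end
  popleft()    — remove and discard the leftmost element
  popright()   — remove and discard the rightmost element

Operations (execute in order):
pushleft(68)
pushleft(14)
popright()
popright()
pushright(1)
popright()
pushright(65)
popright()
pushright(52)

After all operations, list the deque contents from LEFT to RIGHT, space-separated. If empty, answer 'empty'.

pushleft(68): [68]
pushleft(14): [14, 68]
popright(): [14]
popright(): []
pushright(1): [1]
popright(): []
pushright(65): [65]
popright(): []
pushright(52): [52]

Answer: 52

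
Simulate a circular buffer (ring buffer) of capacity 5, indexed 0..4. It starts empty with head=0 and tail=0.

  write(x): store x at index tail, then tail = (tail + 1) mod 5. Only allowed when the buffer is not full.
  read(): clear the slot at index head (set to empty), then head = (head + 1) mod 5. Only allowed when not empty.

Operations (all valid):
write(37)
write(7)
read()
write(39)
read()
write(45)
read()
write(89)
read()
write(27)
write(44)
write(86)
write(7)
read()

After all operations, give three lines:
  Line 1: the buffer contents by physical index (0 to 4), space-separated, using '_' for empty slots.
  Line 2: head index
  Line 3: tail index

write(37): buf=[37 _ _ _ _], head=0, tail=1, size=1
write(7): buf=[37 7 _ _ _], head=0, tail=2, size=2
read(): buf=[_ 7 _ _ _], head=1, tail=2, size=1
write(39): buf=[_ 7 39 _ _], head=1, tail=3, size=2
read(): buf=[_ _ 39 _ _], head=2, tail=3, size=1
write(45): buf=[_ _ 39 45 _], head=2, tail=4, size=2
read(): buf=[_ _ _ 45 _], head=3, tail=4, size=1
write(89): buf=[_ _ _ 45 89], head=3, tail=0, size=2
read(): buf=[_ _ _ _ 89], head=4, tail=0, size=1
write(27): buf=[27 _ _ _ 89], head=4, tail=1, size=2
write(44): buf=[27 44 _ _ 89], head=4, tail=2, size=3
write(86): buf=[27 44 86 _ 89], head=4, tail=3, size=4
write(7): buf=[27 44 86 7 89], head=4, tail=4, size=5
read(): buf=[27 44 86 7 _], head=0, tail=4, size=4

Answer: 27 44 86 7 _
0
4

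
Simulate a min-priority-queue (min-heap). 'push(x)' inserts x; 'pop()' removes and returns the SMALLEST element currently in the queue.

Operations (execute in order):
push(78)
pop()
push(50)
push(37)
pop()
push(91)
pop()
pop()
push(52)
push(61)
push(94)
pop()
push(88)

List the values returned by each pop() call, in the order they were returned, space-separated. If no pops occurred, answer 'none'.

push(78): heap contents = [78]
pop() → 78: heap contents = []
push(50): heap contents = [50]
push(37): heap contents = [37, 50]
pop() → 37: heap contents = [50]
push(91): heap contents = [50, 91]
pop() → 50: heap contents = [91]
pop() → 91: heap contents = []
push(52): heap contents = [52]
push(61): heap contents = [52, 61]
push(94): heap contents = [52, 61, 94]
pop() → 52: heap contents = [61, 94]
push(88): heap contents = [61, 88, 94]

Answer: 78 37 50 91 52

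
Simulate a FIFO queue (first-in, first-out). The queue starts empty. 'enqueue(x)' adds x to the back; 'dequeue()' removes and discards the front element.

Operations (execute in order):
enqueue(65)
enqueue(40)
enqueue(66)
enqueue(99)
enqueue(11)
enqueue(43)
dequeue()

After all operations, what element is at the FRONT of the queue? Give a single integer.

enqueue(65): queue = [65]
enqueue(40): queue = [65, 40]
enqueue(66): queue = [65, 40, 66]
enqueue(99): queue = [65, 40, 66, 99]
enqueue(11): queue = [65, 40, 66, 99, 11]
enqueue(43): queue = [65, 40, 66, 99, 11, 43]
dequeue(): queue = [40, 66, 99, 11, 43]

Answer: 40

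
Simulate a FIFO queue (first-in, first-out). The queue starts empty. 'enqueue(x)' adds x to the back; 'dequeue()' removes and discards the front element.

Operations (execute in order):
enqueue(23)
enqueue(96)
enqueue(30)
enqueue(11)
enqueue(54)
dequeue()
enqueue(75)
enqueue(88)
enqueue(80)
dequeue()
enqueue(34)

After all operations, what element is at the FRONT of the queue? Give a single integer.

Answer: 30

Derivation:
enqueue(23): queue = [23]
enqueue(96): queue = [23, 96]
enqueue(30): queue = [23, 96, 30]
enqueue(11): queue = [23, 96, 30, 11]
enqueue(54): queue = [23, 96, 30, 11, 54]
dequeue(): queue = [96, 30, 11, 54]
enqueue(75): queue = [96, 30, 11, 54, 75]
enqueue(88): queue = [96, 30, 11, 54, 75, 88]
enqueue(80): queue = [96, 30, 11, 54, 75, 88, 80]
dequeue(): queue = [30, 11, 54, 75, 88, 80]
enqueue(34): queue = [30, 11, 54, 75, 88, 80, 34]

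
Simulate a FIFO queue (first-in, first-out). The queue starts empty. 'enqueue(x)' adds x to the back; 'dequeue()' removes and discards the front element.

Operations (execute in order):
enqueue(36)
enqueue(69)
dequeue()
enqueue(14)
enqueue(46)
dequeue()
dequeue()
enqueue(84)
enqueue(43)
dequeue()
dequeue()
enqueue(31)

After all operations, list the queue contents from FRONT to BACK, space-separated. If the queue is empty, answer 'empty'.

enqueue(36): [36]
enqueue(69): [36, 69]
dequeue(): [69]
enqueue(14): [69, 14]
enqueue(46): [69, 14, 46]
dequeue(): [14, 46]
dequeue(): [46]
enqueue(84): [46, 84]
enqueue(43): [46, 84, 43]
dequeue(): [84, 43]
dequeue(): [43]
enqueue(31): [43, 31]

Answer: 43 31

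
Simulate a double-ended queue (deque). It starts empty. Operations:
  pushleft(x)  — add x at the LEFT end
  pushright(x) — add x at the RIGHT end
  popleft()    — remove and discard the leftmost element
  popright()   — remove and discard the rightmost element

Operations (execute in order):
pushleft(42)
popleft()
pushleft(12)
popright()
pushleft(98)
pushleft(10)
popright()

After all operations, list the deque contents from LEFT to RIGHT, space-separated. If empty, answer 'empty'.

Answer: 10

Derivation:
pushleft(42): [42]
popleft(): []
pushleft(12): [12]
popright(): []
pushleft(98): [98]
pushleft(10): [10, 98]
popright(): [10]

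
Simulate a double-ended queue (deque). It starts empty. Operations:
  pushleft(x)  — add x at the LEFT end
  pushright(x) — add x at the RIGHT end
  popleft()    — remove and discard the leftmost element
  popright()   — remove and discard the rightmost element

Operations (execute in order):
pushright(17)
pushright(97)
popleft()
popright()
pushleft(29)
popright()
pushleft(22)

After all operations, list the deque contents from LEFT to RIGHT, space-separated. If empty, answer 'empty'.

Answer: 22

Derivation:
pushright(17): [17]
pushright(97): [17, 97]
popleft(): [97]
popright(): []
pushleft(29): [29]
popright(): []
pushleft(22): [22]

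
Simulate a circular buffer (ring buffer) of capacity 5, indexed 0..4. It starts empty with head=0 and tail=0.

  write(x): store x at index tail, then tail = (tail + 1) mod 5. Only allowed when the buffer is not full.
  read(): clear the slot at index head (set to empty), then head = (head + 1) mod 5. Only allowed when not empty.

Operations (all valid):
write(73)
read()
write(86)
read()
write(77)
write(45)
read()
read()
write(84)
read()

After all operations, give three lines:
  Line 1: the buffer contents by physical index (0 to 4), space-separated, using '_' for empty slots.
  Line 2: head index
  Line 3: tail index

Answer: _ _ _ _ _
0
0

Derivation:
write(73): buf=[73 _ _ _ _], head=0, tail=1, size=1
read(): buf=[_ _ _ _ _], head=1, tail=1, size=0
write(86): buf=[_ 86 _ _ _], head=1, tail=2, size=1
read(): buf=[_ _ _ _ _], head=2, tail=2, size=0
write(77): buf=[_ _ 77 _ _], head=2, tail=3, size=1
write(45): buf=[_ _ 77 45 _], head=2, tail=4, size=2
read(): buf=[_ _ _ 45 _], head=3, tail=4, size=1
read(): buf=[_ _ _ _ _], head=4, tail=4, size=0
write(84): buf=[_ _ _ _ 84], head=4, tail=0, size=1
read(): buf=[_ _ _ _ _], head=0, tail=0, size=0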